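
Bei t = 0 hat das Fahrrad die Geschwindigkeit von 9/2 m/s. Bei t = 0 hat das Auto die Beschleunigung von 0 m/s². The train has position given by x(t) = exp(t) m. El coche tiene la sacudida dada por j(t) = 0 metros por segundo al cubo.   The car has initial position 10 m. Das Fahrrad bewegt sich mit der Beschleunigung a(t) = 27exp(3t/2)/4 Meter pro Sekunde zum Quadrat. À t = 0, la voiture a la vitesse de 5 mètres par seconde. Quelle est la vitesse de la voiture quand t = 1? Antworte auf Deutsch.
Wir müssen das Integral unserer Gleichung für den Ruck j(t) = 0 2-mal finden. Durch Integration von dem Ruck und Verwendung der Anfangsbedingung a(0) = 0, erhalten wir a(t) = 0. Mit ∫a(t)dt und Anwendung von v(0) = 5, finden wir v(t) = 5. Mit v(t) = 5 und Einsetzen von t = 1, finden wir v = 5.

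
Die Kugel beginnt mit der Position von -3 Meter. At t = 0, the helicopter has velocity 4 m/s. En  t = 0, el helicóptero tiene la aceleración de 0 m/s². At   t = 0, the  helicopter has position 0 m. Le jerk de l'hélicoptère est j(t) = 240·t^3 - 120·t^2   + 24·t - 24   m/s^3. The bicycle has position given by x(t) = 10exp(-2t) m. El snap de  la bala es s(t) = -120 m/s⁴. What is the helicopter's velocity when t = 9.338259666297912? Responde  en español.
Debemos encontrar la antiderivada de nuestra ecuación de la sacudida j(t) = 240·t^3 - 120·t^2 + 24·t - 24 2 veces. La antiderivada de la sacudida es la aceleración. Usando a(0) = 0, obtenemos a(t) = 4·t·(15·t^3 - 10·t^2 + 3·t - 6). Integrando la aceleración y usando la condición inicial v(0) = 4, obtenemos v(t) = 12·t^5 - 10·t^4 + 4·t^3 - 12·t^2 + 4. Usando v(t) = 12·t^5 - 10·t^4 + 4·t^3 - 12·t^2 + 4 y sustituyendo t = 9.338259666297912, encontramos v = 778311.116193022.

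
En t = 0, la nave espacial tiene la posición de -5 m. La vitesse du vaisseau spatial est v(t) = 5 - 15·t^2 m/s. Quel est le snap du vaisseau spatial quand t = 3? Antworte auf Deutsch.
Um dies zu lösen, müssen wir 3 Ableitungen unserer Gleichung für die Geschwindigkeit v(t) = 5 - 15·t^2 nehmen. Mit d/dt von v(t) finden wir a(t) = -30·t. Die Ableitung von der Beschleunigung ergibt den Ruck: j(t) = -30. Die Ableitung von dem Ruck ergibt den Snap: s(t) = 0. Wir haben den Snap s(t) = 0. Durch Einsetzen von t = 3: s(3) = 0.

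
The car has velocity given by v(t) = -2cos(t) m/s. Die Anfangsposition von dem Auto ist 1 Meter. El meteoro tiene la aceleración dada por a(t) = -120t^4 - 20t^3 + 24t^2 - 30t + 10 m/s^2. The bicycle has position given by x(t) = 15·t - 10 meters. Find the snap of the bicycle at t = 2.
Starting from position x(t) = 15·t - 10, we take 4 derivatives. Differentiating position, we get velocity: v(t) = 15. The derivative of velocity gives acceleration: a(t) = 0. Differentiating acceleration, we get jerk: j(t) = 0. Differentiating jerk, we get snap: s(t) = 0. We have snap s(t) = 0. Substituting t = 2: s(2) = 0.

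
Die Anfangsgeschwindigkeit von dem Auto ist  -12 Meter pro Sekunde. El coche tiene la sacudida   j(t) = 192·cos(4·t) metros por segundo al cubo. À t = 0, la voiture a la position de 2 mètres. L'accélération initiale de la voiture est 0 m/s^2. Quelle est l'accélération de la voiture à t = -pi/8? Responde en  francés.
Pour résoudre ceci, nous devons prendre 1 primitive de notre équation du jerk j(t) = 192·cos(4·t). En intégrant le jerk et en utilisant la condition initiale a(0) = 0, nous obtenons a(t) = 48·sin(4·t). Nous avons l'accélération a(t) = 48·sin(4·t). En substituant t = -pi/8: a(-pi/8) = -48.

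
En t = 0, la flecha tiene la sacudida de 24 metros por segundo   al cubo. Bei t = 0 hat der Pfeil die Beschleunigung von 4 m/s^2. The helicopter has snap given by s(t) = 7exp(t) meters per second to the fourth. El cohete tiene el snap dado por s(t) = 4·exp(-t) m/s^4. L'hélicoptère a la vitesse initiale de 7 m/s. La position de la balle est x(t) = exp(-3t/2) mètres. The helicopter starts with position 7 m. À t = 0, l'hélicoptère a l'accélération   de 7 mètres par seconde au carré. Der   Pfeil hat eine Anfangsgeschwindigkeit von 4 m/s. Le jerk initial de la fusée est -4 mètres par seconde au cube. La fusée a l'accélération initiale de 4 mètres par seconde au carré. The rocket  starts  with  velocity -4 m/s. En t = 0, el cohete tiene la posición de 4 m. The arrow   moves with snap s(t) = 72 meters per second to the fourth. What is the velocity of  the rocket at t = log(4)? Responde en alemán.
Wir müssen unsere Gleichung für den Snap s(t) = 4·exp(-t) 3-mal integrieren. Mit ∫s(t)dt und Anwendung von j(0) = -4, finden wir j(t) = -4·exp(-t). Das Integral von dem Ruck ist die Beschleunigung. Mit a(0) = 4 erhalten wir a(t) = 4·exp(-t). Die Stammfunktion von der Beschleunigung, mit v(0) = -4, ergibt die Geschwindigkeit: v(t) = -4·exp(-t). Wir haben die Geschwindigkeit v(t) = -4·exp(-t). Durch Einsetzen von t = log(4): v(log(4)) = -1.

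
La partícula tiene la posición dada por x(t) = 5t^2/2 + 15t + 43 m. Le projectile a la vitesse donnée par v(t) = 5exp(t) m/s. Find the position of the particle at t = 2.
We have position x(t) = 5·t^2/2 + 15·t + 43. Substituting t = 2: x(2) = 83.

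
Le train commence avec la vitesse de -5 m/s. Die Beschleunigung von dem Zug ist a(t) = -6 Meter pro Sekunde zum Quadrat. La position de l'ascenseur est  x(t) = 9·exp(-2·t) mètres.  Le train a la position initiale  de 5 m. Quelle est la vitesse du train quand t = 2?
En partant de l'accélération a(t) = -6, nous prenons 1 primitive. L'intégrale de l'accélération, avec v(0) = -5, donne la vitesse: v(t) = -6·t - 5. De l'équation de la vitesse v(t) = -6·t - 5, nous substituons t = 2 pour obtenir v = -17.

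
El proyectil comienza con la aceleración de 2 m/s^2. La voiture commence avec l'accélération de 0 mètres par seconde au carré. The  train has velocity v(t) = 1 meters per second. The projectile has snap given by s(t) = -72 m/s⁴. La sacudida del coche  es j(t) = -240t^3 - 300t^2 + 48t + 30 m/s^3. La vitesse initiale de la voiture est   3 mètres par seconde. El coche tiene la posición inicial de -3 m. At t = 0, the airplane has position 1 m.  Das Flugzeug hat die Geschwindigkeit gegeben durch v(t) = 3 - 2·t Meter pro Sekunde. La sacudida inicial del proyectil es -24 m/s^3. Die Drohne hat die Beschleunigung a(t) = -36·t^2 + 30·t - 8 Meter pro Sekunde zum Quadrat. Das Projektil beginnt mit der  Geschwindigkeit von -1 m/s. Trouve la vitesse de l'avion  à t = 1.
De l'équation de la vitesse v(t) = 3 - 2·t, nous substituons t = 1 pour obtenir v = 1.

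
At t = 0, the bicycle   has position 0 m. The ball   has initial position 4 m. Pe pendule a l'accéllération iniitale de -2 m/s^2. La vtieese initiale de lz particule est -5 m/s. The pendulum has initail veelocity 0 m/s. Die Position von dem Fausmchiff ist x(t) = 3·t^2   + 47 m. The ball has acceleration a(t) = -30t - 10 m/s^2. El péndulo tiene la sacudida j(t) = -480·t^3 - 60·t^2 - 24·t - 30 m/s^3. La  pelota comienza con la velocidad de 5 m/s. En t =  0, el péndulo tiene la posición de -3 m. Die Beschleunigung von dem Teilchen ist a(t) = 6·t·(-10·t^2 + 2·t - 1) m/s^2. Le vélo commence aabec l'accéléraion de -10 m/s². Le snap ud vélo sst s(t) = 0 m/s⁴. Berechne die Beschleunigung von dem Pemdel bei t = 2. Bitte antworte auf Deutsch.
Um dies zu lösen, müssen wir 1 Stammfunktion unserer Gleichung für den Ruck j(t) = -480·t^3 - 60·t^2 - 24·t - 30 finden. Mit ∫j(t)dt und Anwendung von a(0) = -2, finden wir a(t) = -120·t^4 - 20·t^3 - 12·t^2 - 30·t - 2. Aus der Gleichung für die Beschleunigung a(t) = -120·t^4 - 20·t^3 - 12·t^2 - 30·t - 2, setzen wir t = 2 ein und erhalten a = -2190.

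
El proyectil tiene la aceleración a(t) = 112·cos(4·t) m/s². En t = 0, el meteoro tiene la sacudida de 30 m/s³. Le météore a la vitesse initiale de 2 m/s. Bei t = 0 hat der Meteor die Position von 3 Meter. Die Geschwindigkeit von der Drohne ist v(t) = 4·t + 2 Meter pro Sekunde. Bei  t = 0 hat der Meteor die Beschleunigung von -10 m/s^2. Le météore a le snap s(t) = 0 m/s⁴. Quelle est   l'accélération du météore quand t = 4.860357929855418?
Pour résoudre ceci, nous devons prendre 2 primitives de notre équation du snap s(t) = 0. En intégrant le snap et en utilisant la condition initiale j(0) = 30, nous obtenons j(t) = 30. L'intégrale du jerk est l'accélération. En utilisant a(0) = -10, nous obtenons a(t) = 30·t - 10. De l'équation de l'accélération a(t) = 30·t - 10, nous substituons t = 4.860357929855418 pour obtenir a = 135.810737895663.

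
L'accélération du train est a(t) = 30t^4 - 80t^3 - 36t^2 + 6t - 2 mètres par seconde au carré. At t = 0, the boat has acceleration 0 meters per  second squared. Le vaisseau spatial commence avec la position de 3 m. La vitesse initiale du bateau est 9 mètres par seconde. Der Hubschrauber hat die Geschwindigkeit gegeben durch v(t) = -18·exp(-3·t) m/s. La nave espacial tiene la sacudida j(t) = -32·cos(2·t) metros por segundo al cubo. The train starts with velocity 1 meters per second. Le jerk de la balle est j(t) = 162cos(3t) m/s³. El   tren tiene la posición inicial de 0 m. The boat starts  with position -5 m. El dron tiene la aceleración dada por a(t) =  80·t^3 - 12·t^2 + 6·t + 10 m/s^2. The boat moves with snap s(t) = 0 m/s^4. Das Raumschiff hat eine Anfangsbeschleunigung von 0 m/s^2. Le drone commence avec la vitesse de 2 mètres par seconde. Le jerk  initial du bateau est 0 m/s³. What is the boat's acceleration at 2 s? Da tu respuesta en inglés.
To find the answer, we compute 2 integrals of s(t) = 0. Integrating snap and using the initial condition j(0) = 0, we get j(t) = 0. Taking ∫j(t)dt and applying a(0) = 0, we find a(t) = 0. We have acceleration a(t) = 0. Substituting t = 2: a(2) = 0.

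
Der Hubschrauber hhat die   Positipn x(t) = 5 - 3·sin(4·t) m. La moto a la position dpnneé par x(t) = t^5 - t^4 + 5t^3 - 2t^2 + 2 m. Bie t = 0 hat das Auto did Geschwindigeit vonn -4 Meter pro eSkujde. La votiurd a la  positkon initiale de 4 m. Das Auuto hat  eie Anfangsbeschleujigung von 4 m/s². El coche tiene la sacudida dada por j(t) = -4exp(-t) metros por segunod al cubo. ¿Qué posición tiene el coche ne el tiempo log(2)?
Partiendo de la sacudida j(t) = -4·exp(-t), tomamos 3 antiderivadas. Integrando la sacudida y usando la condición inicial a(0) = 4, obtenemos a(t) = 4·exp(-t). La antiderivada de la aceleración es la velocidad. Usando v(0) = -4, obtenemos v(t) = -4·exp(-t). Integrando la velocidad y usando la condición inicial x(0) = 4, obtenemos x(t) = 4·exp(-t). Usando x(t) = 4·exp(-t) y sustituyendo t = log(2), encontramos x = 2.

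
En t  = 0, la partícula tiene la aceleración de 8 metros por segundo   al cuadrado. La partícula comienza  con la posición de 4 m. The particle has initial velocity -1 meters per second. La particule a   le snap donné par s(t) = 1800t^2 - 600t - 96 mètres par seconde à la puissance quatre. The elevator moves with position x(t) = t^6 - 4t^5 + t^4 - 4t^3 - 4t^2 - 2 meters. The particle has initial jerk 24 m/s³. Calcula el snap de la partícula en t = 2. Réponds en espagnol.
Usando s(t) = 1800·t^2 - 600·t - 96 y sustituyendo t = 2, encontramos s = 5904.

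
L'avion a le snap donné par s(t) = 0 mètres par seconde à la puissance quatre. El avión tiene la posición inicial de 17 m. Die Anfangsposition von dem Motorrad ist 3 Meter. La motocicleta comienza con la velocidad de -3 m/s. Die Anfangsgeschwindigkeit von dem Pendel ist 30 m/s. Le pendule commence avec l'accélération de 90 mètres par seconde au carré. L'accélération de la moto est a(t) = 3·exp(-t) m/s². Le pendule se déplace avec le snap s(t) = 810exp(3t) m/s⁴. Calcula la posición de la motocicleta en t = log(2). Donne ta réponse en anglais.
Starting from acceleration a(t) = 3·exp(-t), we take 2 antiderivatives. Taking ∫a(t)dt and applying v(0) = -3, we find v(t) = -3·exp(-t). Taking ∫v(t)dt and applying x(0) = 3, we find x(t) = 3·exp(-t). Using x(t) = 3·exp(-t) and substituting t = log(2), we find x = 3/2.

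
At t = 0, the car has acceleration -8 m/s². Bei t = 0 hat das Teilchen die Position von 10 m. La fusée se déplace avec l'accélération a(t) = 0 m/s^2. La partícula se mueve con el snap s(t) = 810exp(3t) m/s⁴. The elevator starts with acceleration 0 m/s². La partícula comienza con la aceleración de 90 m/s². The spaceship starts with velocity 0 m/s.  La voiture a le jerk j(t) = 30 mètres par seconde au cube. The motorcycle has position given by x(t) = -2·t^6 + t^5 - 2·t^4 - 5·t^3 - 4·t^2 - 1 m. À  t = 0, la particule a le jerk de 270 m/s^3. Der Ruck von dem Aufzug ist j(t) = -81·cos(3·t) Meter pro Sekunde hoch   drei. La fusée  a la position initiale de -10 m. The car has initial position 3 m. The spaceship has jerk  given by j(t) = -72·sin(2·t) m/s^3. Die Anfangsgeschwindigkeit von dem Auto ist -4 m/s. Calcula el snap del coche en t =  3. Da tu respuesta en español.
Partiendo de la sacudida j(t) = 30, tomamos 1 derivada. Tomando d/dt de j(t), encontramos s(t) = 0. De la ecuación del snap s(t) = 0, sustituimos t = 3 para obtener s = 0.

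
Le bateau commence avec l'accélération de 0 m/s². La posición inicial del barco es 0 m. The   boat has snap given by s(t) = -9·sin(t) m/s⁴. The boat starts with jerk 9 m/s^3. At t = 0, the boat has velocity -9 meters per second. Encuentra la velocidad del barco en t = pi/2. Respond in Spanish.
Necesitamos integrar nuestra ecuación del snap s(t) = -9·sin(t) 3 veces. Tomando ∫s(t)dt y aplicando j(0) = 9, encontramos j(t) = 9·cos(t). Integrando la sacudida y usando la condición inicial a(0) = 0, obtenemos a(t) = 9·sin(t). La antiderivada de la aceleración es la velocidad. Usando v(0) = -9, obtenemos v(t) = -9·cos(t). Tenemos la velocidad v(t) = -9·cos(t). Sustituyendo t = pi/2: v(pi/2) = 0.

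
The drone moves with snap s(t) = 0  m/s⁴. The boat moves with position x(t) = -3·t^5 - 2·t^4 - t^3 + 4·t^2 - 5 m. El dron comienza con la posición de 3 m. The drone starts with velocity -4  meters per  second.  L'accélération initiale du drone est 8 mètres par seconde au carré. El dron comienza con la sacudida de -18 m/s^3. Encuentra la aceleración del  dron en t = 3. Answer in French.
En partant du snap s(t) = 0, nous prenons 2 intégrales. En prenant ∫s(t)dt et en appliquant j(0) = -18, nous trouvons j(t) = -18. En intégrant le jerk et en utilisant la condition initiale a(0) = 8, nous obtenons a(t) = 8 - 18·t. Nous avons l'accélération a(t) = 8 - 18·t. En substituant t = 3: a(3) = -46.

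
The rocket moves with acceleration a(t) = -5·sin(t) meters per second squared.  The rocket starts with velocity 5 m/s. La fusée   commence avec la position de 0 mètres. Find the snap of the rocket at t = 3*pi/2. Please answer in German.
Um dies zu lösen, müssen wir 2 Ableitungen unserer Gleichung für die Beschleunigung a(t) = -5·sin(t) nehmen. Mit d/dt von a(t) finden wir j(t) = -5·cos(t). Die Ableitung von dem Ruck ergibt den Snap: s(t) = 5·sin(t). Aus der Gleichung für den Snap s(t) = 5·sin(t), setzen wir t = 3*pi/2 ein und erhalten s = -5.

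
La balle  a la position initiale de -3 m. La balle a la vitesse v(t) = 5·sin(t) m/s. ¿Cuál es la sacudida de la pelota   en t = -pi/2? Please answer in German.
Um dies zu lösen, müssen wir 2 Ableitungen unserer Gleichung für die Geschwindigkeit v(t) = 5·sin(t) nehmen. Die Ableitung von der Geschwindigkeit ergibt die Beschleunigung: a(t) = 5·cos(t). Die Ableitung von der Beschleunigung ergibt den Ruck: j(t) = -5·sin(t). Aus der Gleichung für den Ruck j(t) = -5·sin(t), setzen wir t = -pi/2 ein und erhalten j = 5.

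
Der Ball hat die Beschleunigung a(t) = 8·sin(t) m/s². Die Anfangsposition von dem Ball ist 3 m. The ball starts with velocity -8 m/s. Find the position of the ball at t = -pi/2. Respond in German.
Wir müssen unsere Gleichung für die Beschleunigung a(t) = 8·sin(t) 2-mal integrieren. Das Integral von der Beschleunigung, mit v(0) = -8, ergibt die Geschwindigkeit: v(t) = -8·cos(t). Das Integral von der Geschwindigkeit, mit x(0) = 3, ergibt die Position: x(t) = 3 - 8·sin(t). Mit x(t) = 3 - 8·sin(t) und Einsetzen von t = -pi/2, finden wir x = 11.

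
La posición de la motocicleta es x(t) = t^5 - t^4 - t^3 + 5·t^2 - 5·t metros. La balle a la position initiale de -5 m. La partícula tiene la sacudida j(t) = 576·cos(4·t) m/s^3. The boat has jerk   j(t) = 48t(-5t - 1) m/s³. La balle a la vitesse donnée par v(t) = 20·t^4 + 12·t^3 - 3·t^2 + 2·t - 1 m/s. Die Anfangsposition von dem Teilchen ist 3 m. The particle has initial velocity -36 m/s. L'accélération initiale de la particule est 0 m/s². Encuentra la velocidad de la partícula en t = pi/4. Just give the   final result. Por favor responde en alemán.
Die Geschwindigkeit bei t = pi/4 ist v = 36.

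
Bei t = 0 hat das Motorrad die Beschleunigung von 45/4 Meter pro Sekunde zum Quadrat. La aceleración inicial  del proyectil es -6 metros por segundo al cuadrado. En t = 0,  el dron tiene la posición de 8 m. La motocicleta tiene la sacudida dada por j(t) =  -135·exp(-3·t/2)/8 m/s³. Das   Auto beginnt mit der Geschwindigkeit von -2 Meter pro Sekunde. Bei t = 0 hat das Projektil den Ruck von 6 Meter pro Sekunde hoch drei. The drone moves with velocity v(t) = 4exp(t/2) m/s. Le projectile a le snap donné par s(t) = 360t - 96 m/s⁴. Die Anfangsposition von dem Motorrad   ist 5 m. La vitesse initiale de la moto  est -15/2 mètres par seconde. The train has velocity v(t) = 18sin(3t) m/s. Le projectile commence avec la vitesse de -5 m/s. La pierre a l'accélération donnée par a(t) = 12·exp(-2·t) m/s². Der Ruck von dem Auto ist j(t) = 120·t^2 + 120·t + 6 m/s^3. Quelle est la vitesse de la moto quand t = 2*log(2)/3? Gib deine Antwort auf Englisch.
Starting from jerk j(t) = -135·exp(-3·t/2)/8, we take 2 antiderivatives. Taking ∫j(t)dt and applying a(0) = 45/4, we find a(t) = 45·exp(-3·t/2)/4. Taking ∫a(t)dt and applying v(0) = -15/2, we find v(t) = -15·exp(-3·t/2)/2. We have velocity v(t) = -15·exp(-3·t/2)/2. Substituting t = 2*log(2)/3: v(2*log(2)/3) = -15/4.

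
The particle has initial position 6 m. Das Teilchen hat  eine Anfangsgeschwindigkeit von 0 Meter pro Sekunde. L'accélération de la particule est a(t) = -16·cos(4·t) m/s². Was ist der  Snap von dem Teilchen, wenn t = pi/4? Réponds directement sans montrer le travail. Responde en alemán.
s(pi/4) = -256.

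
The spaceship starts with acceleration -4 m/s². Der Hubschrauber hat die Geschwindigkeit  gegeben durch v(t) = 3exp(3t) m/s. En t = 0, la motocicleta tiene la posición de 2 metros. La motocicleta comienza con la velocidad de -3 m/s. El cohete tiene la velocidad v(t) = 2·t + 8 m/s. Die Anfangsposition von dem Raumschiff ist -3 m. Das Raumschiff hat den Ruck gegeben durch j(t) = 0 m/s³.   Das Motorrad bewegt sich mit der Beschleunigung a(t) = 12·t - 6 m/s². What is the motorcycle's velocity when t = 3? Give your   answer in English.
We need to integrate our acceleration equation a(t) = 12·t - 6 1 time. Taking ∫a(t)dt and applying v(0) = -3, we find v(t) = 6·t^2 - 6·t - 3. From the given velocity equation v(t) = 6·t^2 - 6·t - 3, we substitute t = 3 to get v = 33.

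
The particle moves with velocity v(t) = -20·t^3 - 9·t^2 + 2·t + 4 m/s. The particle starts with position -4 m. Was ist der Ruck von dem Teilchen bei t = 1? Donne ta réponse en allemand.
Ausgehend von der Geschwindigkeit v(t) = -20·t^3 - 9·t^2 + 2·t + 4, nehmen wir 2 Ableitungen. Mit d/dt von v(t) finden wir a(t) = -60·t^2 - 18·t + 2. Mit d/dt von a(t) finden wir j(t) = -120·t - 18. Mit j(t) = -120·t - 18 und Einsetzen von t = 1, finden wir j = -138.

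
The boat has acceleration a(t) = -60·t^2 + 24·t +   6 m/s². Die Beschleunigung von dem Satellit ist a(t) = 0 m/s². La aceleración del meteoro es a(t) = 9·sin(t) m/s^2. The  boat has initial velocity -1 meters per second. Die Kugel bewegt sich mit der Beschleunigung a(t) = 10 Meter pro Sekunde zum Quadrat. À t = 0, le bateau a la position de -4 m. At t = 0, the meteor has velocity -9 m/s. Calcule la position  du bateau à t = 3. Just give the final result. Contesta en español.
La posición en t = 3 es x = -277.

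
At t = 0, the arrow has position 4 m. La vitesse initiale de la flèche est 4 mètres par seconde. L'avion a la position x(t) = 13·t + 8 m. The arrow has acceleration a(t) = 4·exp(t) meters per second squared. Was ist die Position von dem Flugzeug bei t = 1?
Wir haben die Position x(t) = 13·t + 8. Durch Einsetzen von t = 1: x(1) = 21.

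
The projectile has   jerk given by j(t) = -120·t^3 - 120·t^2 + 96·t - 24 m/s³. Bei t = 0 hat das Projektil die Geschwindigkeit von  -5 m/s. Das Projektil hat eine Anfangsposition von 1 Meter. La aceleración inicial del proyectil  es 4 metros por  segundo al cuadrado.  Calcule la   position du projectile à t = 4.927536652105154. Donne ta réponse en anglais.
To find the answer, we compute 3 integrals of j(t) = -120·t^3 - 120·t^2 + 96·t - 24. Taking ∫j(t)dt and applying a(0) = 4, we find a(t) = -30·t^4 - 40·t^3 + 48·t^2 - 24·t + 4. The integral of acceleration is velocity. Using v(0) = -5, we get v(t) = -6·t^5 - 10·t^4 + 16·t^3 - 12·t^2 + 4·t - 5. Finding the antiderivative of v(t) and using x(0) = 1: x(t) = -t^6 - 2·t^5 + 4·t^4 - 4·t^3 + 2·t^2 - 5·t + 1. From the given position equation x(t) = -t^6 - 2·t^5 + 4·t^4 - 4·t^3 + 2·t^2 - 5·t + 1, we substitute t = 4.927536652105154 to get x = -18220.0987717088.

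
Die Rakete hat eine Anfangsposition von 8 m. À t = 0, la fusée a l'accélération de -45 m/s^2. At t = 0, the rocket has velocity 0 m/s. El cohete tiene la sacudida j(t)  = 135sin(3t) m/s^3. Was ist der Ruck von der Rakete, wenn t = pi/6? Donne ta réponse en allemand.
Aus der Gleichung für den Ruck j(t) = 135·sin(3·t), setzen wir t = pi/6 ein und erhalten j = 135.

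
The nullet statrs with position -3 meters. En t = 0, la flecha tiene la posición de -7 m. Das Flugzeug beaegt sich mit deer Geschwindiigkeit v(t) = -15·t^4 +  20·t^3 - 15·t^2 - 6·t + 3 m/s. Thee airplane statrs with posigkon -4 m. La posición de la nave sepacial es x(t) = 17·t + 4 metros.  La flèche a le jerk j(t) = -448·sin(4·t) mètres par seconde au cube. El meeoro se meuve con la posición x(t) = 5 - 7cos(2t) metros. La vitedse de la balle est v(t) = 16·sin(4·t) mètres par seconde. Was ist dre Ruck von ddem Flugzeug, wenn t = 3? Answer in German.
Ausgehend von der Geschwindigkeit v(t) = -15·t^4 + 20·t^3 - 15·t^2 - 6·t + 3, nehmen wir 2 Ableitungen. Durch Ableiten von der Geschwindigkeit erhalten wir die Beschleunigung: a(t) = -60·t^3 + 60·t^2 - 30·t - 6. Mit d/dt von a(t) finden wir j(t) = -180·t^2 + 120·t - 30. Wir haben den Ruck j(t) = -180·t^2 + 120·t - 30. Durch Einsetzen von t = 3: j(3) = -1290.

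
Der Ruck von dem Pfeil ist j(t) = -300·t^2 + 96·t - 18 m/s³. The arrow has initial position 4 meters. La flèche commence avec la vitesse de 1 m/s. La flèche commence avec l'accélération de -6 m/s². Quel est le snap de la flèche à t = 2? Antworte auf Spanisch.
Partiendo de la sacudida j(t) = -300·t^2 + 96·t - 18, tomamos 1 derivada. Tomando d/dt de j(t), encontramos s(t) = 96 - 600·t. Tenemos el snap s(t) = 96 - 600·t. Sustituyendo t = 2: s(2) = -1104.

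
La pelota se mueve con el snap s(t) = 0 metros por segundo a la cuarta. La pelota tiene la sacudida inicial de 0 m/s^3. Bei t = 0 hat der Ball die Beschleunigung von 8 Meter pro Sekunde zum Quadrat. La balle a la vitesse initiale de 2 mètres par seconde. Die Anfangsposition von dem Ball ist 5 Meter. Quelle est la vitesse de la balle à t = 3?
Nous devons intégrer notre équation du snap s(t) = 0 3 fois. L'intégrale du snap, avec j(0) = 0, donne le jerk: j(t) = 0. L'intégrale du jerk, avec a(0) = 8, donne l'accélération: a(t) = 8. La primitive de l'accélération est la vitesse. En utilisant v(0) = 2, nous obtenons v(t) = 8·t + 2. De l'équation de la vitesse v(t) = 8·t + 2, nous substituons t = 3 pour obtenir v = 26.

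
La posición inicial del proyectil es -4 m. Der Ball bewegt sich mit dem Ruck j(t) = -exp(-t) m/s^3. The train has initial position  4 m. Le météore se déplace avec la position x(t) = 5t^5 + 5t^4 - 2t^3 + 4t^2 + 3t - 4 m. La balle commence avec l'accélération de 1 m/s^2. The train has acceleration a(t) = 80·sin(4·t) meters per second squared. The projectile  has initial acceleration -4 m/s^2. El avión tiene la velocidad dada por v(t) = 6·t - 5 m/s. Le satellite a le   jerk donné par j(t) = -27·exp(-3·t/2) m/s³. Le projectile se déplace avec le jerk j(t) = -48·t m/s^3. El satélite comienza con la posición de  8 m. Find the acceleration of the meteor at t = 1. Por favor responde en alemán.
Ausgehend von der Position x(t) = 5·t^5 + 5·t^4 - 2·t^3 + 4·t^2 + 3·t - 4, nehmen wir 2 Ableitungen. Die Ableitung von der Position ergibt die Geschwindigkeit: v(t) = 25·t^4 + 20·t^3 - 6·t^2 + 8·t + 3. Die Ableitung von der Geschwindigkeit ergibt die Beschleunigung: a(t) = 100·t^3 + 60·t^2 - 12·t + 8. Mit a(t) = 100·t^3 + 60·t^2 - 12·t + 8 und Einsetzen von t = 1, finden wir a = 156.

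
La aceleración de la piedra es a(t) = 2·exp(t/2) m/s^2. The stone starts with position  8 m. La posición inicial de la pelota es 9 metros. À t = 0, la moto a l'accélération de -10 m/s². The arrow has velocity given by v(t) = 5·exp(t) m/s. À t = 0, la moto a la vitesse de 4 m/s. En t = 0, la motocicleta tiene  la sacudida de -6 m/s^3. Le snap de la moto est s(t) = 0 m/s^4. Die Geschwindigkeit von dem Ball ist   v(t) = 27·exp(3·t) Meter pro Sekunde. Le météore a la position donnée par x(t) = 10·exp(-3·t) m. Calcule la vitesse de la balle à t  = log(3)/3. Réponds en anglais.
From the given velocity equation v(t) = 27·exp(3·t), we substitute t = log(3)/3 to get v = 81.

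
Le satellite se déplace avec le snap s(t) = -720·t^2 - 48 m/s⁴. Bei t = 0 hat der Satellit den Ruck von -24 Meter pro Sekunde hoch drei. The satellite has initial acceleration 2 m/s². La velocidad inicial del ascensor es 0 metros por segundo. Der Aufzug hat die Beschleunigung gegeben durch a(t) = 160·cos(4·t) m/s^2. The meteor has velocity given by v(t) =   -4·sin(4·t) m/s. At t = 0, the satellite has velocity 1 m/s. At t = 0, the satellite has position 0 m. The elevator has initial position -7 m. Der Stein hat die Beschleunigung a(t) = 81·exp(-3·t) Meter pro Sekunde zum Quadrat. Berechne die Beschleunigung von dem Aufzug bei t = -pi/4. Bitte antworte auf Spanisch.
De la ecuación de la aceleración a(t) = 160·cos(4·t), sustituimos t = -pi/4 para obtener a = -160.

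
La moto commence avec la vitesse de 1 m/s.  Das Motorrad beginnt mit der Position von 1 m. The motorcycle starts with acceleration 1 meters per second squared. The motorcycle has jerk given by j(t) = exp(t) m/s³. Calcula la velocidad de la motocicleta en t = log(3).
Partiendo de la sacudida j(t) = exp(t), tomamos 2 antiderivadas. Integrando la sacudida y usando la condición inicial a(0) = 1, obtenemos a(t) = exp(t). Integrando la aceleración y usando la condición inicial v(0) = 1, obtenemos v(t) = exp(t). Usando v(t) = exp(t) y sustituyendo t = log(3), encontramos v = 3.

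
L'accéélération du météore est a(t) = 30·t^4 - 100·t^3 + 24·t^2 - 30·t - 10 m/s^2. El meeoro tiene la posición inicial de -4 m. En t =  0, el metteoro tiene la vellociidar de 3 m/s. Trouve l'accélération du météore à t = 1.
Nous avons l'accélération a(t) = 30·t^4 - 100·t^3 + 24·t^2 - 30·t - 10. En substituant t = 1: a(1) = -86.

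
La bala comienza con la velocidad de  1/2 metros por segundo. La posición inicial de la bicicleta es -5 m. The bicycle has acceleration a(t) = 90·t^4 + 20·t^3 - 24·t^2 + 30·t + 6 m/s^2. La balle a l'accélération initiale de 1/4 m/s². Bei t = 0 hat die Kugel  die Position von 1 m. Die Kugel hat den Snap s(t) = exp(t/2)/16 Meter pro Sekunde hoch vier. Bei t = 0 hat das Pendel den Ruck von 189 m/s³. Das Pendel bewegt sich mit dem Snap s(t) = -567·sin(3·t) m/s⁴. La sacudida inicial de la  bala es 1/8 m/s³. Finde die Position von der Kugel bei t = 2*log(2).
Wir müssen die Stammfunktion unserer Gleichung für den Snap s(t) = exp(t/2)/16 4-mal finden. Mit ∫s(t)dt und Anwendung von j(0) = 1/8, finden wir j(t) = exp(t/2)/8. Durch Integration von dem Ruck und Verwendung der Anfangsbedingung a(0) = 1/4, erhalten wir a(t) = exp(t/2)/4. Die Stammfunktion von der Beschleunigung ist die Geschwindigkeit. Mit v(0) = 1/2 erhalten wir v(t) = exp(t/2)/2. Durch Integration von der Geschwindigkeit und Verwendung der Anfangsbedingung x(0) = 1, erhalten wir x(t) = exp(t/2). Aus der Gleichung für die Position x(t) = exp(t/2), setzen wir t = 2*log(2) ein und erhalten x = 2.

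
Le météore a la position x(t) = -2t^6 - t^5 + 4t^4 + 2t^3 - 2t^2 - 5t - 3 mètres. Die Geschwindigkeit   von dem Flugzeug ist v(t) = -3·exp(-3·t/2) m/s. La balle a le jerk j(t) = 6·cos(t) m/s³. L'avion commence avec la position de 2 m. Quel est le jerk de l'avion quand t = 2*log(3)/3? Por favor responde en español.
Debemos derivar nuestra ecuación de la velocidad v(t) = -3·exp(-3·t/2) 2 veces. La derivada de la velocidad da la aceleración: a(t) = 9·exp(-3·t/2)/2. Derivando la aceleración, obtenemos la sacudida: j(t) = -27·exp(-3·t/2)/4. De la ecuación de la sacudida j(t) = -27·exp(-3·t/2)/4, sustituimos t = 2*log(3)/3 para obtener j = -9/4.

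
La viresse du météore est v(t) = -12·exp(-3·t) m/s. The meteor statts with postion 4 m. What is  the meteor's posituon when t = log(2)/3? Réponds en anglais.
We must find the integral of our velocity equation v(t) = -12·exp(-3·t) 1 time. Integrating velocity and using the initial condition x(0) = 4, we get x(t) = 4·exp(-3·t). Using x(t) = 4·exp(-3·t) and substituting t = log(2)/3, we find x = 2.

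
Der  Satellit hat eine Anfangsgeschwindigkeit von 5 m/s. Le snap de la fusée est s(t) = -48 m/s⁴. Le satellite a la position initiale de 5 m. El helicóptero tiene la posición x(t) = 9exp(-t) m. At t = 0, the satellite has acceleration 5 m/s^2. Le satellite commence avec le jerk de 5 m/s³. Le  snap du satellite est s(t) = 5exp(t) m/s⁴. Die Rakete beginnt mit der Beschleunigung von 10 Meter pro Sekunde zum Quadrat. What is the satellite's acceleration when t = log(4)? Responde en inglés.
To solve this, we need to take 2 antiderivatives of our snap equation s(t) = 5·exp(t). Finding the integral of s(t) and using j(0) = 5: j(t) = 5·exp(t). The antiderivative of jerk, with a(0) = 5, gives acceleration: a(t) = 5·exp(t). Using a(t) = 5·exp(t) and substituting t = log(4), we find a = 20.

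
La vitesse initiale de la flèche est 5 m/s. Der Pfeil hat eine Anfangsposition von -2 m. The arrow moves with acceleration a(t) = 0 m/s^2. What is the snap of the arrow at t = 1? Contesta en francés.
Nous devons dériver notre équation de l'accélération a(t) = 0 2 fois. La dérivée de l'accélération donne le jerk: j(t) = 0. En dérivant le jerk, nous obtenons le snap: s(t) = 0. Nous avons le snap s(t) = 0. En substituant t = 1: s(1) = 0.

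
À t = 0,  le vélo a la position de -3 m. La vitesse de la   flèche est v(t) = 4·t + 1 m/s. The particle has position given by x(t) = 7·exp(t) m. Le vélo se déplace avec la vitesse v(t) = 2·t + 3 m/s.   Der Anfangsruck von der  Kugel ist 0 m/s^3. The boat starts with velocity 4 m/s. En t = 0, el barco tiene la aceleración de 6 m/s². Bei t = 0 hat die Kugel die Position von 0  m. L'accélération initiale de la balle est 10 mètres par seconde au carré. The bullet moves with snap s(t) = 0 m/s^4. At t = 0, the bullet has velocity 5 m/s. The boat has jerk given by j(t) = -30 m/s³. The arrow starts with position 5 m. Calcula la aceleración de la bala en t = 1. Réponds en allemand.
Ausgehend von dem Snap s(t) = 0, nehmen wir 2 Integrale. Das Integral von dem Snap ist der Ruck. Mit j(0) = 0 erhalten wir j(t) = 0. Mit ∫j(t)dt und Anwendung von a(0) = 10, finden wir a(t) = 10. Aus der Gleichung für die Beschleunigung a(t) = 10, setzen wir t = 1 ein und erhalten a = 10.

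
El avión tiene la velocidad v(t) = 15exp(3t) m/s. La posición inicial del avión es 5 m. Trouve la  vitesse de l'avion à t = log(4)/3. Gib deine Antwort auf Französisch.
De l'équation de la vitesse v(t) = 15·exp(3·t), nous substituons t = log(4)/3 pour obtenir v = 60.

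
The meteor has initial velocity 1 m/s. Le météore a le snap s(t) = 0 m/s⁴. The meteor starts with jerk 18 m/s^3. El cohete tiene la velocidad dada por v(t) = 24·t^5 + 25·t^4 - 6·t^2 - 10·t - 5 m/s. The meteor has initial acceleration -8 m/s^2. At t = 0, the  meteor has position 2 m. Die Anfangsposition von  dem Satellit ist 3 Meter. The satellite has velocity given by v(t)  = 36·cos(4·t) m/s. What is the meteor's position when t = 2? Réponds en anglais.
Starting from snap s(t) = 0, we take 4 antiderivatives. The integral of snap is jerk. Using j(0) = 18, we get j(t) = 18. The integral of jerk, with a(0) = -8, gives acceleration: a(t) = 18·t - 8. Integrating acceleration and using the initial condition v(0) = 1, we get v(t) = 9·t^2 - 8·t + 1. The integral of velocity, with x(0) = 2, gives position: x(t) = 3·t^3 - 4·t^2 + t + 2. From the given position equation x(t) = 3·t^3 - 4·t^2 + t + 2, we substitute t = 2 to get x = 12.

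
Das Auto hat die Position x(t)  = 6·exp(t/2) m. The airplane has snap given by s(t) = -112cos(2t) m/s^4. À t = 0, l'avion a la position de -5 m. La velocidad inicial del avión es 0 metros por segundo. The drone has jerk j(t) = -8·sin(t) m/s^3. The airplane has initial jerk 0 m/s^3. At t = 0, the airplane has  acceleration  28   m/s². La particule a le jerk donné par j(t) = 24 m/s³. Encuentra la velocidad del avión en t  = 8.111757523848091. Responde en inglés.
To find the answer, we compute 3 integrals of s(t) = -112·cos(2·t). Finding the integral of s(t) and using j(0) = 0: j(t) = -56·sin(2·t). Integrating jerk and using the initial condition a(0) = 28, we get a(t) = 28·cos(2·t). Integrating acceleration and using the initial condition v(0) = 0, we get v(t) = 14·sin(2·t). Using v(t) = 14·sin(2·t) and substituting t = 8.111757523848091, we find v = -6.90220977503760.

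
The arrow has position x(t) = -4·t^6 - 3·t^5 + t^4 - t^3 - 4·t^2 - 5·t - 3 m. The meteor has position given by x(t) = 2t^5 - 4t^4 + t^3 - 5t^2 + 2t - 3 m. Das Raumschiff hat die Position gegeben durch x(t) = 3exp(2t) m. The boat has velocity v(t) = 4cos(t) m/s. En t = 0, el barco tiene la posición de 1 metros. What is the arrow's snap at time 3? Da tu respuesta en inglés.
Starting from position x(t) = -4·t^6 - 3·t^5 + t^4 - t^3 - 4·t^2 - 5·t - 3, we take 4 derivatives. The derivative of position gives velocity: v(t) = -24·t^5 - 15·t^4 + 4·t^3 - 3·t^2 - 8·t - 5. Differentiating velocity, we get acceleration: a(t) = -120·t^4 - 60·t^3 + 12·t^2 - 6·t - 8. Taking d/dt of a(t), we find j(t) = -480·t^3 - 180·t^2 + 24·t - 6. Differentiating jerk, we get snap: s(t) = -1440·t^2 - 360·t + 24. From the given snap equation s(t) = -1440·t^2 - 360·t + 24, we substitute t = 3 to get s = -14016.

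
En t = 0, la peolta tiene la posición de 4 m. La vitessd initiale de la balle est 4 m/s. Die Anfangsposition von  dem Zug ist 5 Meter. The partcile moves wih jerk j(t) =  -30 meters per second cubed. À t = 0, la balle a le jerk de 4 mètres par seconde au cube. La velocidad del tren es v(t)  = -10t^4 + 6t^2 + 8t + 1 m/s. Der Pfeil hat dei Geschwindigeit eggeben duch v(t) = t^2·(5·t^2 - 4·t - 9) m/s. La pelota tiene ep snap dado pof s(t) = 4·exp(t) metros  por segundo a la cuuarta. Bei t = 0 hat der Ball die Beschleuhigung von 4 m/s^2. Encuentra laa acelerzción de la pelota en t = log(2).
Necesitamos integrar nuestra ecuación del snap s(t) = 4·exp(t) 2 veces. Integrando el snap y usando la condición inicial j(0) = 4, obtenemos j(t) = 4·exp(t). La antiderivada de la sacudida, con a(0) = 4, da la aceleración: a(t) = 4·exp(t). Tenemos la aceleración a(t) = 4·exp(t). Sustituyendo t = log(2): a(log(2)) = 8.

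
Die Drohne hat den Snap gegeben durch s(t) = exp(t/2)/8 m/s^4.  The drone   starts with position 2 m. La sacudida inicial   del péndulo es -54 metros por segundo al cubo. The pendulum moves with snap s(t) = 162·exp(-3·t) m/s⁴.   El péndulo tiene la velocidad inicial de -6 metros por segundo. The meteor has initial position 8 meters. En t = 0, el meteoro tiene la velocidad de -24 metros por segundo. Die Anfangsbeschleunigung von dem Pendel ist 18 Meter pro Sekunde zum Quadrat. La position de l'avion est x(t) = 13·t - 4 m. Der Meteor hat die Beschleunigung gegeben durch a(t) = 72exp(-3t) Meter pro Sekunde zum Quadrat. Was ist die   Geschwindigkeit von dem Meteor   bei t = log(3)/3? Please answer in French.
Nous devons intégrer notre équation de l'accélération a(t) = 72·exp(-3·t) 1 fois. En prenant ∫a(t)dt et en appliquant v(0) = -24, nous trouvons v(t) = -24·exp(-3·t). De l'équation de la vitesse v(t) = -24·exp(-3·t), nous substituons t = log(3)/3 pour obtenir v = -8.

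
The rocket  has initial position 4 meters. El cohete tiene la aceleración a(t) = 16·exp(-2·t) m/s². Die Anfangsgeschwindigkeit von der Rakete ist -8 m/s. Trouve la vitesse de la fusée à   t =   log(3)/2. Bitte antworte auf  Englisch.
To find the answer, we compute 1 antiderivative of a(t) = 16·exp(-2·t). The integral of acceleration, with v(0) = -8, gives velocity: v(t) = -8·exp(-2·t). We have velocity v(t) = -8·exp(-2·t). Substituting t = log(3)/2: v(log(3)/2) = -8/3.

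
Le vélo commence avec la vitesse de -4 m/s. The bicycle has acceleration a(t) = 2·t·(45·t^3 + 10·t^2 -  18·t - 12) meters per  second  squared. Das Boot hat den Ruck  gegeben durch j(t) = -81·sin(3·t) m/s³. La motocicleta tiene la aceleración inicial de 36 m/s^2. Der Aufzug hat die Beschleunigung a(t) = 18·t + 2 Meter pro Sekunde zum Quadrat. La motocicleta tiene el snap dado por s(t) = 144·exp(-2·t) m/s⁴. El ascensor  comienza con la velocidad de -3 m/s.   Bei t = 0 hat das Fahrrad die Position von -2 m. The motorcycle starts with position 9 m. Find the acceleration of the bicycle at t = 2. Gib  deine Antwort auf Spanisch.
Usando a(t) = 2·t·(45·t^3 + 10·t^2 - 18·t - 12) y sustituyendo t = 2, encontramos a = 1408.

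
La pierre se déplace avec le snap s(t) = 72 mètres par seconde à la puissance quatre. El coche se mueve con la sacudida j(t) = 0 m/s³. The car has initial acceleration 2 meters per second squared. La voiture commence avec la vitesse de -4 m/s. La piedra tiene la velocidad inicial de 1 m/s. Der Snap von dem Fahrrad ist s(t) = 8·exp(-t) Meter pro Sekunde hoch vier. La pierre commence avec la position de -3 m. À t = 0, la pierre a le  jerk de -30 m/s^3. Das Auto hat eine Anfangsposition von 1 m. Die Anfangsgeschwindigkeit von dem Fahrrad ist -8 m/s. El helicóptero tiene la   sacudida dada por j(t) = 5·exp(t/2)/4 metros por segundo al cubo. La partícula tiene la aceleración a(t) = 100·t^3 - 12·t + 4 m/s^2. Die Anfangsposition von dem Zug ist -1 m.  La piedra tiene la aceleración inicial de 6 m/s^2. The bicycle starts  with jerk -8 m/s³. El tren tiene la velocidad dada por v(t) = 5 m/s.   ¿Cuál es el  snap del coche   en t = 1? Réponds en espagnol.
Partiendo de la sacudida j(t) = 0, tomamos 1 derivada. Derivando la sacudida, obtenemos el snap: s(t) = 0. Tenemos el snap s(t) = 0. Sustituyendo t = 1: s(1) = 0.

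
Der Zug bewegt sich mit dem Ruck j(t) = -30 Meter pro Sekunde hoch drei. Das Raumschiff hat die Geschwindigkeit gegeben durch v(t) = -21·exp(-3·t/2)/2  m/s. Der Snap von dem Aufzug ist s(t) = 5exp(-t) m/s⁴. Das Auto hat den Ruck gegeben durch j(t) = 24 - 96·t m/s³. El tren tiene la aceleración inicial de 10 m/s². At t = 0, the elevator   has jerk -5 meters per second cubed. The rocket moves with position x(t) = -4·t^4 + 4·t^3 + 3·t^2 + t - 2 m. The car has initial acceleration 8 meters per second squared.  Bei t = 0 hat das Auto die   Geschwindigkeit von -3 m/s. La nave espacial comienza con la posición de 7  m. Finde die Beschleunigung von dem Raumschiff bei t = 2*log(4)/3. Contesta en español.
Para resolver esto, necesitamos tomar 1 derivada de nuestra ecuación de la velocidad v(t) = -21·exp(-3·t/2)/2. La derivada de la velocidad da la aceleración: a(t) = 63·exp(-3·t/2)/4. De la ecuación de la aceleración a(t) = 63·exp(-3·t/2)/4, sustituimos t = 2*log(4)/3 para obtener a = 63/16.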